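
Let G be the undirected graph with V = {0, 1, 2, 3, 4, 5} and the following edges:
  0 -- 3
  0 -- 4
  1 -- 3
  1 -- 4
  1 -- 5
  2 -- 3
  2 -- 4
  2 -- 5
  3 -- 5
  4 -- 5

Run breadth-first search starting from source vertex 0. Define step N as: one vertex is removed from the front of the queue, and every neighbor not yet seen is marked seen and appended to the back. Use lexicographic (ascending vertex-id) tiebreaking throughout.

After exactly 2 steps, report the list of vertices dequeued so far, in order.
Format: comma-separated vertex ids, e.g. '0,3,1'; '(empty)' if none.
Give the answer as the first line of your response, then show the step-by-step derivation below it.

0,3

step 1: dequeue 0; queue=[3,4]; order=0
step 2: dequeue 3; queue=[4,1,2,5]; order=0,3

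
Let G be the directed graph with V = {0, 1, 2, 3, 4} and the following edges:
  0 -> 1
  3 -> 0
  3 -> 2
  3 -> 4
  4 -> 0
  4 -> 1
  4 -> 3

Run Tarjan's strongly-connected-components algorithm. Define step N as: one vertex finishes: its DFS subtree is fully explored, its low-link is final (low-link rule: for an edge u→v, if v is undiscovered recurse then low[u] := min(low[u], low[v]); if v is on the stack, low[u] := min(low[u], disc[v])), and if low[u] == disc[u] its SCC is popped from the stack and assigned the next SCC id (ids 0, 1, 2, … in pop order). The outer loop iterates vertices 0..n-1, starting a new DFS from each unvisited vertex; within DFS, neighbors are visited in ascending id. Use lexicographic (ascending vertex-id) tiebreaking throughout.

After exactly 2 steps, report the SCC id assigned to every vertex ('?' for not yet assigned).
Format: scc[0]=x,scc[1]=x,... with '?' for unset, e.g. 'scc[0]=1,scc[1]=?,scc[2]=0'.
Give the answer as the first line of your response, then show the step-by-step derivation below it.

scc[0]=1,scc[1]=0,scc[2]=?,scc[3]=?,scc[4]=?

step 1: low=(low[0]=0,low[1]=1,low[2]=?,low[3]=?,low[4]=?); scc=(scc[0]=?,scc[1]=0,scc[2]=?,scc[3]=?,scc[4]=?)
step 2: low=(low[0]=0,low[1]=1,low[2]=?,low[3]=?,low[4]=?); scc=(scc[0]=1,scc[1]=0,scc[2]=?,scc[3]=?,scc[4]=?)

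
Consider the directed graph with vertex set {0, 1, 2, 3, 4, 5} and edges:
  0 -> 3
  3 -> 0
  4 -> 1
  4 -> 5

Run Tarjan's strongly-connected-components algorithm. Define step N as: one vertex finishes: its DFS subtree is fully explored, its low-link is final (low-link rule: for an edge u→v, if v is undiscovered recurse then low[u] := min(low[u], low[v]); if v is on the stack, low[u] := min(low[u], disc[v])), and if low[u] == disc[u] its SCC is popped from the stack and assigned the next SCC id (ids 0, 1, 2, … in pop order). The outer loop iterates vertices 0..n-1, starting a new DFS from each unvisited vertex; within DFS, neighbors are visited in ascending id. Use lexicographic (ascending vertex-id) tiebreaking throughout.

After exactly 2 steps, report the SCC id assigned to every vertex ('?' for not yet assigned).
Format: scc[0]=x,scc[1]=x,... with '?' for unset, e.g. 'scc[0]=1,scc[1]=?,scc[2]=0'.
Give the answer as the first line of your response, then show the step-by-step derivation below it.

scc[0]=0,scc[1]=?,scc[2]=?,scc[3]=0,scc[4]=?,scc[5]=?

step 1: low=(low[0]=0,low[1]=?,low[2]=?,low[3]=0,low[4]=?,low[5]=?); scc=(scc[0]=?,scc[1]=?,scc[2]=?,scc[3]=?,scc[4]=?,scc[5]=?)
step 2: low=(low[0]=0,low[1]=?,low[2]=?,low[3]=0,low[4]=?,low[5]=?); scc=(scc[0]=0,scc[1]=?,scc[2]=?,scc[3]=0,scc[4]=?,scc[5]=?)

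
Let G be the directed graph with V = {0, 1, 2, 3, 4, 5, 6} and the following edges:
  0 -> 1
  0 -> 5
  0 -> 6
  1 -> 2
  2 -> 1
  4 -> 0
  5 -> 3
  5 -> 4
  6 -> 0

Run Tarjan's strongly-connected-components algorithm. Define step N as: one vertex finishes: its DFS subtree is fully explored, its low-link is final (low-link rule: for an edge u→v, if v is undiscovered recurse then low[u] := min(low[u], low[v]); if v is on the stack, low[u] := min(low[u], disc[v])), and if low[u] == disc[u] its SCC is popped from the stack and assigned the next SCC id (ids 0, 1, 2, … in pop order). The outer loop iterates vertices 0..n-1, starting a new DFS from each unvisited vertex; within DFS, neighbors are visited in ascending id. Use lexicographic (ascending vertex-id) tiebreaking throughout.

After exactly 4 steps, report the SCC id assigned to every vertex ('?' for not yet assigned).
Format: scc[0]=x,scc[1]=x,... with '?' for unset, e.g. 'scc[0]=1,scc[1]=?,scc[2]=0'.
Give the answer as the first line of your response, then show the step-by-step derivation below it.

scc[0]=?,scc[1]=0,scc[2]=0,scc[3]=1,scc[4]=?,scc[5]=?,scc[6]=?

step 1: low=(low[0]=0,low[1]=1,low[2]=1,low[3]=?,low[4]=?,low[5]=?,low[6]=?); scc=(scc[0]=?,scc[1]=?,scc[2]=?,scc[3]=?,scc[4]=?,scc[5]=?,scc[6]=?)
step 2: low=(low[0]=0,low[1]=1,low[2]=1,low[3]=?,low[4]=?,low[5]=?,low[6]=?); scc=(scc[0]=?,scc[1]=0,scc[2]=0,scc[3]=?,scc[4]=?,scc[5]=?,scc[6]=?)
step 3: low=(low[0]=0,low[1]=1,low[2]=1,low[3]=4,low[4]=?,low[5]=3,low[6]=?); scc=(scc[0]=?,scc[1]=0,scc[2]=0,scc[3]=1,scc[4]=?,scc[5]=?,scc[6]=?)
step 4: low=(low[0]=0,low[1]=1,low[2]=1,low[3]=4,low[4]=0,low[5]=3,low[6]=?); scc=(scc[0]=?,scc[1]=0,scc[2]=0,scc[3]=1,scc[4]=?,scc[5]=?,scc[6]=?)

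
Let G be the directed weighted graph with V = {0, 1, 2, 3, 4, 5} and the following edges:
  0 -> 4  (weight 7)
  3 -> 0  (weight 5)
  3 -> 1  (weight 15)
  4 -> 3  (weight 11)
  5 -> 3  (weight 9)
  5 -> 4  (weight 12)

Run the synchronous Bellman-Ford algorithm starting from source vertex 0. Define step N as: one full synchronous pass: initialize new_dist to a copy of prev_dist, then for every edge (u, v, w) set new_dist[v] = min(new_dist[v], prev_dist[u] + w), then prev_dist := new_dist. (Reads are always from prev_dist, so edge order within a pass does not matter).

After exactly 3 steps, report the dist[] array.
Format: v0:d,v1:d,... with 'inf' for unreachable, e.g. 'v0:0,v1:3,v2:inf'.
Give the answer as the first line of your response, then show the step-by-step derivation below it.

v0:0,v1:33,v2:inf,v3:18,v4:7,v5:inf

step 1: dist = v0:0,v1:inf,v2:inf,v3:inf,v4:7,v5:inf
step 2: dist = v0:0,v1:inf,v2:inf,v3:18,v4:7,v5:inf
step 3: dist = v0:0,v1:33,v2:inf,v3:18,v4:7,v5:inf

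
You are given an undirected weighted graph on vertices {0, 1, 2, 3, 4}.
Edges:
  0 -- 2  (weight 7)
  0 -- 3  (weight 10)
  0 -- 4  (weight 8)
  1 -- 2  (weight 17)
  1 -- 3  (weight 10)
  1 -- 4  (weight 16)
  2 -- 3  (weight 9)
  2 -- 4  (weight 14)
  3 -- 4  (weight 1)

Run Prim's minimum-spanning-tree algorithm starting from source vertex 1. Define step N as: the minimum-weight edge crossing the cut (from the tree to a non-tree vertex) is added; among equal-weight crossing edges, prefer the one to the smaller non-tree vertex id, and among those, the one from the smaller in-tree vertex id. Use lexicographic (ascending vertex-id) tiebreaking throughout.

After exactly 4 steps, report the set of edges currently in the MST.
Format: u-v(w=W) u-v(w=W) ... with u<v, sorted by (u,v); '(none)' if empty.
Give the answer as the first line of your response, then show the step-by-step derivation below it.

0-2(w=7) 0-4(w=8) 1-3(w=10) 3-4(w=1)

step 1: add edge 1-3 (w=10); MST = {1-3(w=10)}
step 2: add edge 3-4 (w=1); MST = {1-3(w=10) 3-4(w=1)}
step 3: add edge 0-4 (w=8); MST = {0-4(w=8) 1-3(w=10) 3-4(w=1)}
step 4: add edge 0-2 (w=7); MST = {0-2(w=7) 0-4(w=8) 1-3(w=10) 3-4(w=1)}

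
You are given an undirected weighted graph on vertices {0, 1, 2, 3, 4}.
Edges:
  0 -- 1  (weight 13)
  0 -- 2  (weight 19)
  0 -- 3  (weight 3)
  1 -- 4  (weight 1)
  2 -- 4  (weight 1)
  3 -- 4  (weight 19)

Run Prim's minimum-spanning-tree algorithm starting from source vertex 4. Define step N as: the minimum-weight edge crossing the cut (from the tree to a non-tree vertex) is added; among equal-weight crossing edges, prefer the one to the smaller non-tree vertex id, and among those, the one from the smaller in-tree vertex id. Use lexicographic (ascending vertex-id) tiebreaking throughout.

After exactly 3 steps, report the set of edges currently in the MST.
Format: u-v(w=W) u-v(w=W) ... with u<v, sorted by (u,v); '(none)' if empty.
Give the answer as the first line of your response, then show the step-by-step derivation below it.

0-1(w=13) 1-4(w=1) 2-4(w=1)

step 1: add edge 1-4 (w=1); MST = {1-4(w=1)}
step 2: add edge 2-4 (w=1); MST = {1-4(w=1) 2-4(w=1)}
step 3: add edge 0-1 (w=13); MST = {0-1(w=13) 1-4(w=1) 2-4(w=1)}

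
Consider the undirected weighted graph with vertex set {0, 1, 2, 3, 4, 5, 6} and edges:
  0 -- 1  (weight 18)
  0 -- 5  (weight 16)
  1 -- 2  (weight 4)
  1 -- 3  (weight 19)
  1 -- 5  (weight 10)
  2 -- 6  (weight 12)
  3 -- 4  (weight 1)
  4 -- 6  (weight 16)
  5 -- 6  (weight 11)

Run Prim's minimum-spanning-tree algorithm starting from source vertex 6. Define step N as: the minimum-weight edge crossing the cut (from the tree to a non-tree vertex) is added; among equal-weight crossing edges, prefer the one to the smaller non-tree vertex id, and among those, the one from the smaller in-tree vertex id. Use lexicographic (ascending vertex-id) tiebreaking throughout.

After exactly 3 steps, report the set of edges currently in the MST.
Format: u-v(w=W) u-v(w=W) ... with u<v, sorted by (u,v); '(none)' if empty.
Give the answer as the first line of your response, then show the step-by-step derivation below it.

1-2(w=4) 1-5(w=10) 5-6(w=11)

step 1: add edge 5-6 (w=11); MST = {5-6(w=11)}
step 2: add edge 1-5 (w=10); MST = {1-5(w=10) 5-6(w=11)}
step 3: add edge 1-2 (w=4); MST = {1-2(w=4) 1-5(w=10) 5-6(w=11)}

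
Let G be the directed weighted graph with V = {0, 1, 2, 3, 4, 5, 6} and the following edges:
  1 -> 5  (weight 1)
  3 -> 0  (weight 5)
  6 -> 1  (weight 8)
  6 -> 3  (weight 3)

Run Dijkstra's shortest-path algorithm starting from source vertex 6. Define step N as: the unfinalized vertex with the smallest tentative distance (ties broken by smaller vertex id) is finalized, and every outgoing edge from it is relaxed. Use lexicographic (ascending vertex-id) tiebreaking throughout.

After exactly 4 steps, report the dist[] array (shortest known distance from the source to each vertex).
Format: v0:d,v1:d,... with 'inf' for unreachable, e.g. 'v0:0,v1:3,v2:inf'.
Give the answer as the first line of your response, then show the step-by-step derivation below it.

v0:8,v1:8,v2:inf,v3:3,v4:inf,v5:9,v6:0

step 1: dist = v0:inf,v1:8,v2:inf,v3:3,v4:inf,v5:inf,v6:0
step 2: dist = v0:8,v1:8,v2:inf,v3:3,v4:inf,v5:inf,v6:0
step 3: dist = v0:8,v1:8,v2:inf,v3:3,v4:inf,v5:inf,v6:0
step 4: dist = v0:8,v1:8,v2:inf,v3:3,v4:inf,v5:9,v6:0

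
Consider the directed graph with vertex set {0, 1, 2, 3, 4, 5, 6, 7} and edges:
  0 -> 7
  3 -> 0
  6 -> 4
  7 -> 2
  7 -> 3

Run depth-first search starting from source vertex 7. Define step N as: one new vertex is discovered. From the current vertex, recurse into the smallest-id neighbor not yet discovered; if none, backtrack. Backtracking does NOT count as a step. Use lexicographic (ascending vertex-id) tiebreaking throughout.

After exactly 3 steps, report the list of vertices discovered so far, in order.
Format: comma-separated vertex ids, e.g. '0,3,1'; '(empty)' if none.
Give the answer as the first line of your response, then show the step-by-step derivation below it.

7,2,3

step 1: discover 7; path=7; order=7
step 2: discover 2; path=7>2; order=7,2
step 3: discover 3; path=7>3; order=7,2,3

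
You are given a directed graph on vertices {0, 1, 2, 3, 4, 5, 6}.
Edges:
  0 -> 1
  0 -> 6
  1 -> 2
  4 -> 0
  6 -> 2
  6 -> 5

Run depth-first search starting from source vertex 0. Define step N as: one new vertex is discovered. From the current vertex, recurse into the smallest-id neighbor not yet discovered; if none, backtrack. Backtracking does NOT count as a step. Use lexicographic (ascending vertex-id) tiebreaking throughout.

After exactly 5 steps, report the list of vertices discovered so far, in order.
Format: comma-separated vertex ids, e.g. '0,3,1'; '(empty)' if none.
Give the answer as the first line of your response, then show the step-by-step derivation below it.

0,1,2,6,5

step 1: discover 0; path=0; order=0
step 2: discover 1; path=0>1; order=0,1
step 3: discover 2; path=0>1>2; order=0,1,2
step 4: discover 6; path=0>6; order=0,1,2,6
step 5: discover 5; path=0>6>5; order=0,1,2,6,5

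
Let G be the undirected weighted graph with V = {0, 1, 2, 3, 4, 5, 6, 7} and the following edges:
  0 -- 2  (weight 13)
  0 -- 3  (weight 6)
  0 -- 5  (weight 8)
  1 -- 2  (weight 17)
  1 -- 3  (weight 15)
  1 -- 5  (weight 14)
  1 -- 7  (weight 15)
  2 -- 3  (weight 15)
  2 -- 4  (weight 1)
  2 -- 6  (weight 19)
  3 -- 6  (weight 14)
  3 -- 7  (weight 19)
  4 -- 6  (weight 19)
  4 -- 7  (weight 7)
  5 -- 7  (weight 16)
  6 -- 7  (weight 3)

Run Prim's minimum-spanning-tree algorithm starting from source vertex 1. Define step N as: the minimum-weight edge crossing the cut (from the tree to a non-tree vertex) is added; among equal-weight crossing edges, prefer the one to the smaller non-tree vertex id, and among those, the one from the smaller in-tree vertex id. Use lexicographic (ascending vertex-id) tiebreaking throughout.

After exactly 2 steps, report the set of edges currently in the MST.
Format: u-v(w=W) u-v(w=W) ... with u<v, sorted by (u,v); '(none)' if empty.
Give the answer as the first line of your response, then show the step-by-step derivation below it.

0-5(w=8) 1-5(w=14)

step 1: add edge 1-5 (w=14); MST = {1-5(w=14)}
step 2: add edge 0-5 (w=8); MST = {0-5(w=8) 1-5(w=14)}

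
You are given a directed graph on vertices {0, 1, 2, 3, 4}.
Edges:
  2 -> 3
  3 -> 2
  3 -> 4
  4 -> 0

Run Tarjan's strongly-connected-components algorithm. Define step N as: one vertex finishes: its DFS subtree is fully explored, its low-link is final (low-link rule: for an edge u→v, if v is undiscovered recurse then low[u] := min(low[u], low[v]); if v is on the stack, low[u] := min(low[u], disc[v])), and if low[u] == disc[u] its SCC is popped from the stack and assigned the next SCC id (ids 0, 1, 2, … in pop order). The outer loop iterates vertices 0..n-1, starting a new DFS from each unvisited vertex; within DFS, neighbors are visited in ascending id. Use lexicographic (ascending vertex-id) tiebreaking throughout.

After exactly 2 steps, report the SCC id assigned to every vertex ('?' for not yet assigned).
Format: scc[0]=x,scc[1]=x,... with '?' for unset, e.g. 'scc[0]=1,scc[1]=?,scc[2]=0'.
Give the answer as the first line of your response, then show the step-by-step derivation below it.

scc[0]=0,scc[1]=1,scc[2]=?,scc[3]=?,scc[4]=?

step 1: low=(low[0]=0,low[1]=?,low[2]=?,low[3]=?,low[4]=?); scc=(scc[0]=0,scc[1]=?,scc[2]=?,scc[3]=?,scc[4]=?)
step 2: low=(low[0]=0,low[1]=1,low[2]=?,low[3]=?,low[4]=?); scc=(scc[0]=0,scc[1]=1,scc[2]=?,scc[3]=?,scc[4]=?)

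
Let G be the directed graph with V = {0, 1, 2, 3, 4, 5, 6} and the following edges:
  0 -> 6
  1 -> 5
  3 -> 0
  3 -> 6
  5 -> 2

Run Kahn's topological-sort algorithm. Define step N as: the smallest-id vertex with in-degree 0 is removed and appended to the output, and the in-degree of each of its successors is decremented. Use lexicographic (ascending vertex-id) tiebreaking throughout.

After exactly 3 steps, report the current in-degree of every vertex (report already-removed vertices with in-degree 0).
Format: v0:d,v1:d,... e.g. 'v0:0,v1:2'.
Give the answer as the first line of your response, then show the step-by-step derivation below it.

v0:0,v1:0,v2:1,v3:0,v4:0,v5:0,v6:0

step 1: output 1; order=[1]; indeg=(1,0,1,0,0,0,2)
step 2: output 3; order=[1,3]; indeg=(0,0,1,0,0,0,1)
step 3: output 0; order=[1,3,0]; indeg=(0,0,1,0,0,0,0)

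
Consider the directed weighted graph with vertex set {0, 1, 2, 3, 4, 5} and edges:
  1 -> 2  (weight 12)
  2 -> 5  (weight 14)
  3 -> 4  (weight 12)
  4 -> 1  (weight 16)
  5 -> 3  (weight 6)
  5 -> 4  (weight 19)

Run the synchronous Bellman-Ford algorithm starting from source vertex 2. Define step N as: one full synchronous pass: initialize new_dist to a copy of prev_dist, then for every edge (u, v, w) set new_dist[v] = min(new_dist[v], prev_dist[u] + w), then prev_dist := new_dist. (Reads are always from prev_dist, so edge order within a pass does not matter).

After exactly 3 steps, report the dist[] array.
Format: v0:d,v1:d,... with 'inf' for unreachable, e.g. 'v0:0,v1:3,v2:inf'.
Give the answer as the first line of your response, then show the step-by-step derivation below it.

v0:inf,v1:49,v2:0,v3:20,v4:32,v5:14

step 1: dist = v0:inf,v1:inf,v2:0,v3:inf,v4:inf,v5:14
step 2: dist = v0:inf,v1:inf,v2:0,v3:20,v4:33,v5:14
step 3: dist = v0:inf,v1:49,v2:0,v3:20,v4:32,v5:14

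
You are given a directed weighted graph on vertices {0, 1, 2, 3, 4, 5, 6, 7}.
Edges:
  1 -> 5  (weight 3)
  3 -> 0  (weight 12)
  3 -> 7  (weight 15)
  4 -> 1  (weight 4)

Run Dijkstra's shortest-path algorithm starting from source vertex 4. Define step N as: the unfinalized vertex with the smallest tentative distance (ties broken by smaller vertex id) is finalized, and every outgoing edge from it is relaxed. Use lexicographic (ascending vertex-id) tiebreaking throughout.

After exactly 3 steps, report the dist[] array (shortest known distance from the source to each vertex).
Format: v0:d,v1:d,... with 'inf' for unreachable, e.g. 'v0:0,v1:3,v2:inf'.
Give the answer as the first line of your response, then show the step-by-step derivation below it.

v0:inf,v1:4,v2:inf,v3:inf,v4:0,v5:7,v6:inf,v7:inf

step 1: dist = v0:inf,v1:4,v2:inf,v3:inf,v4:0,v5:inf,v6:inf,v7:inf
step 2: dist = v0:inf,v1:4,v2:inf,v3:inf,v4:0,v5:7,v6:inf,v7:inf
step 3: dist = v0:inf,v1:4,v2:inf,v3:inf,v4:0,v5:7,v6:inf,v7:inf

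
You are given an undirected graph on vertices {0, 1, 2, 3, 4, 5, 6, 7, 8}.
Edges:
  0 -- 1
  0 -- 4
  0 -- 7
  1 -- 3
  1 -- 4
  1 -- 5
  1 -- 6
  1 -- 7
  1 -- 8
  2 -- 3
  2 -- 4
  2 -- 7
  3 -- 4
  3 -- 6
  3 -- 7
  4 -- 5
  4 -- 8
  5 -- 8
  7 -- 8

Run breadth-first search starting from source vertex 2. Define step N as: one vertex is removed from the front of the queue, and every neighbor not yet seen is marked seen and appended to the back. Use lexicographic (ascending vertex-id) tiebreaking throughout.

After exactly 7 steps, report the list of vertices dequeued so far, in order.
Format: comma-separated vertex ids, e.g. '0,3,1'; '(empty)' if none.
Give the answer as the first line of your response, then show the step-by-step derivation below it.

2,3,4,7,1,6,0

step 1: dequeue 2; queue=[3,4,7]; order=2
step 2: dequeue 3; queue=[4,7,1,6]; order=2,3
step 3: dequeue 4; queue=[7,1,6,0,5,8]; order=2,3,4
step 4: dequeue 7; queue=[1,6,0,5,8]; order=2,3,4,7
step 5: dequeue 1; queue=[6,0,5,8]; order=2,3,4,7,1
step 6: dequeue 6; queue=[0,5,8]; order=2,3,4,7,1,6
step 7: dequeue 0; queue=[5,8]; order=2,3,4,7,1,6,0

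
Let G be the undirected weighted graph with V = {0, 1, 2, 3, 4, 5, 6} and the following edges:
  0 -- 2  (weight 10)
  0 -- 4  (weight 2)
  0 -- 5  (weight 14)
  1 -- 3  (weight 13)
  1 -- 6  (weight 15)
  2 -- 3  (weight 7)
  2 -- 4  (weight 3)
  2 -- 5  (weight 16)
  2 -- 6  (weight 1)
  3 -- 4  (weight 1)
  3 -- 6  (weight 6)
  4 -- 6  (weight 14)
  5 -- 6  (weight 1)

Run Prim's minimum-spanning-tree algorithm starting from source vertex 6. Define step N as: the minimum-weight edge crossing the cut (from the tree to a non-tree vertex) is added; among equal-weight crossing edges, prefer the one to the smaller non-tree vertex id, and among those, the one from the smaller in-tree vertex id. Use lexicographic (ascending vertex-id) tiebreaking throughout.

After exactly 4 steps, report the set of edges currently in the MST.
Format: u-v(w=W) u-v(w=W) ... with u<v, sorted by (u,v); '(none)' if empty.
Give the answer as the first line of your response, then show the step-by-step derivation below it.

2-4(w=3) 2-6(w=1) 3-4(w=1) 5-6(w=1)

step 1: add edge 2-6 (w=1); MST = {2-6(w=1)}
step 2: add edge 5-6 (w=1); MST = {2-6(w=1) 5-6(w=1)}
step 3: add edge 2-4 (w=3); MST = {2-4(w=3) 2-6(w=1) 5-6(w=1)}
step 4: add edge 3-4 (w=1); MST = {2-4(w=3) 2-6(w=1) 3-4(w=1) 5-6(w=1)}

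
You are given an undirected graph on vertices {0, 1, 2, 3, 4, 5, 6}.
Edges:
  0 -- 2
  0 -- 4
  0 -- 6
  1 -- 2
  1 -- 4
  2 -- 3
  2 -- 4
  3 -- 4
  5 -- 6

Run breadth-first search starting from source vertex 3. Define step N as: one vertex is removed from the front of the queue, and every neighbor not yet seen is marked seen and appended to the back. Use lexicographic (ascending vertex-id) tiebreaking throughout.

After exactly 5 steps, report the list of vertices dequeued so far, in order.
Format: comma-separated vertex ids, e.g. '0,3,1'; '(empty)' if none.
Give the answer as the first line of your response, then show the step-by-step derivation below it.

3,2,4,0,1

step 1: dequeue 3; queue=[2,4]; order=3
step 2: dequeue 2; queue=[4,0,1]; order=3,2
step 3: dequeue 4; queue=[0,1]; order=3,2,4
step 4: dequeue 0; queue=[1,6]; order=3,2,4,0
step 5: dequeue 1; queue=[6]; order=3,2,4,0,1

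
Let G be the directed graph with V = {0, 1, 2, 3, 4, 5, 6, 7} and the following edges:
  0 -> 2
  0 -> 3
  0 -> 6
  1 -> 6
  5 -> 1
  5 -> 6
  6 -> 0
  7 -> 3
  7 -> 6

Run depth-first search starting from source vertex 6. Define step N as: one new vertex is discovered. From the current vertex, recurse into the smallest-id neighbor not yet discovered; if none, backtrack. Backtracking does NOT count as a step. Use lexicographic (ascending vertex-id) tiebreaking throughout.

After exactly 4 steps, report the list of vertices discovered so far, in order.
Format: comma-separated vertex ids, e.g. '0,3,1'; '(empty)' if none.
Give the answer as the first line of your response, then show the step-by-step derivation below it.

6,0,2,3

step 1: discover 6; path=6; order=6
step 2: discover 0; path=6>0; order=6,0
step 3: discover 2; path=6>0>2; order=6,0,2
step 4: discover 3; path=6>0>3; order=6,0,2,3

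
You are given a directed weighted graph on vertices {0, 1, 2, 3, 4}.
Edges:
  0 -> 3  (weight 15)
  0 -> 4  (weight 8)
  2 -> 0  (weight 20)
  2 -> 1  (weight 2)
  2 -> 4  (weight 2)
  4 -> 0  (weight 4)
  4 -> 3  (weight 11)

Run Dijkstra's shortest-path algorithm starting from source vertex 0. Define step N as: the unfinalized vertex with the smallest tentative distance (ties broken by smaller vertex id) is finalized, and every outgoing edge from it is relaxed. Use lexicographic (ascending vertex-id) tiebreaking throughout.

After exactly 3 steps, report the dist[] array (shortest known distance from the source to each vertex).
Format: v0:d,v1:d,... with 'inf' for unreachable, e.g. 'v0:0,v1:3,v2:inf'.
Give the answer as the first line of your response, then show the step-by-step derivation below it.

v0:0,v1:inf,v2:inf,v3:15,v4:8

step 1: dist = v0:0,v1:inf,v2:inf,v3:15,v4:8
step 2: dist = v0:0,v1:inf,v2:inf,v3:15,v4:8
step 3: dist = v0:0,v1:inf,v2:inf,v3:15,v4:8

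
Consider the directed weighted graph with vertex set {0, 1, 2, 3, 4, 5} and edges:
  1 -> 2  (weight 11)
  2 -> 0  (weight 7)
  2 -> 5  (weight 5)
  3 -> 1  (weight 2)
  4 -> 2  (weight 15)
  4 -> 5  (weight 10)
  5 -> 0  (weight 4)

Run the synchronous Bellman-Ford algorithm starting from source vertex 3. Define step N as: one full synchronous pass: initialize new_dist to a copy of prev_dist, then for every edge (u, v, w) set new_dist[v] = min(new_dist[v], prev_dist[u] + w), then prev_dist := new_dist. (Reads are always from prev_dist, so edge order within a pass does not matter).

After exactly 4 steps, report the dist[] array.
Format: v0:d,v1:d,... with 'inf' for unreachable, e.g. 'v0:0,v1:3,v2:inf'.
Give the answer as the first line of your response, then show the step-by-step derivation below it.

v0:20,v1:2,v2:13,v3:0,v4:inf,v5:18

step 1: dist = v0:inf,v1:2,v2:inf,v3:0,v4:inf,v5:inf
step 2: dist = v0:inf,v1:2,v2:13,v3:0,v4:inf,v5:inf
step 3: dist = v0:20,v1:2,v2:13,v3:0,v4:inf,v5:18
step 4: dist = v0:20,v1:2,v2:13,v3:0,v4:inf,v5:18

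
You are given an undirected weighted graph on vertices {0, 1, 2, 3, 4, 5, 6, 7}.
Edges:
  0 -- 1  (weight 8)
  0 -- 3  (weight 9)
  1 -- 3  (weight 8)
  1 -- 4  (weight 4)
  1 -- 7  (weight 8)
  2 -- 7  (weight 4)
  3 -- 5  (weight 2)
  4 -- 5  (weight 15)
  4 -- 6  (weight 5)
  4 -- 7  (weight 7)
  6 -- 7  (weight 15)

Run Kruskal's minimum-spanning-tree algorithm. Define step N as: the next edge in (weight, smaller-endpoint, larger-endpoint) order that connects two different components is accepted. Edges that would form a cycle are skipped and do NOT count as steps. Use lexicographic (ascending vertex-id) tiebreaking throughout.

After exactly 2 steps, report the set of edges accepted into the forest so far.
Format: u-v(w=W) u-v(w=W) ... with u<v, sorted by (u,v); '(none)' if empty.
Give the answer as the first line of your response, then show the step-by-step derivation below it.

1-4(w=4) 3-5(w=2)

step 1: add edge 3-5 (w=2); MST = {3-5(w=2)}
step 2: add edge 1-4 (w=4); MST = {1-4(w=4) 3-5(w=2)}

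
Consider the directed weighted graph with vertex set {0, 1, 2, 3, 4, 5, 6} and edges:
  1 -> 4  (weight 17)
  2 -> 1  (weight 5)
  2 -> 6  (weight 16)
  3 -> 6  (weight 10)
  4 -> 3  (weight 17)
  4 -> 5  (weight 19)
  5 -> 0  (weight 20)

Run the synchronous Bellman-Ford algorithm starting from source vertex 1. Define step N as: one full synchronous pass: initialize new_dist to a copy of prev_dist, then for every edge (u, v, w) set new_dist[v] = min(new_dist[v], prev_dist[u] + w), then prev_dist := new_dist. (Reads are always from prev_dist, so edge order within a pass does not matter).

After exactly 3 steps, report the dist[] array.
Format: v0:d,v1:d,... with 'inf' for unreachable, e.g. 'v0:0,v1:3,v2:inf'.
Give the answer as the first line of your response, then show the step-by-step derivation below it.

v0:56,v1:0,v2:inf,v3:34,v4:17,v5:36,v6:44

step 1: dist = v0:inf,v1:0,v2:inf,v3:inf,v4:17,v5:inf,v6:inf
step 2: dist = v0:inf,v1:0,v2:inf,v3:34,v4:17,v5:36,v6:inf
step 3: dist = v0:56,v1:0,v2:inf,v3:34,v4:17,v5:36,v6:44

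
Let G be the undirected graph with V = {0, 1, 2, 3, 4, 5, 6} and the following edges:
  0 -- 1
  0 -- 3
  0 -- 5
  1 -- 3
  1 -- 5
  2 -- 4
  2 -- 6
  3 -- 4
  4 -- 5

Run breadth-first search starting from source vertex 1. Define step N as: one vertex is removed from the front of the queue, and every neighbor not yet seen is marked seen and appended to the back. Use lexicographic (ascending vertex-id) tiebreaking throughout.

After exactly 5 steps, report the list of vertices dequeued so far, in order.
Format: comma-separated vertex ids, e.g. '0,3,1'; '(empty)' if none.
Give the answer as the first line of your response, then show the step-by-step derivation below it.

1,0,3,5,4

step 1: dequeue 1; queue=[0,3,5]; order=1
step 2: dequeue 0; queue=[3,5]; order=1,0
step 3: dequeue 3; queue=[5,4]; order=1,0,3
step 4: dequeue 5; queue=[4]; order=1,0,3,5
step 5: dequeue 4; queue=[2]; order=1,0,3,5,4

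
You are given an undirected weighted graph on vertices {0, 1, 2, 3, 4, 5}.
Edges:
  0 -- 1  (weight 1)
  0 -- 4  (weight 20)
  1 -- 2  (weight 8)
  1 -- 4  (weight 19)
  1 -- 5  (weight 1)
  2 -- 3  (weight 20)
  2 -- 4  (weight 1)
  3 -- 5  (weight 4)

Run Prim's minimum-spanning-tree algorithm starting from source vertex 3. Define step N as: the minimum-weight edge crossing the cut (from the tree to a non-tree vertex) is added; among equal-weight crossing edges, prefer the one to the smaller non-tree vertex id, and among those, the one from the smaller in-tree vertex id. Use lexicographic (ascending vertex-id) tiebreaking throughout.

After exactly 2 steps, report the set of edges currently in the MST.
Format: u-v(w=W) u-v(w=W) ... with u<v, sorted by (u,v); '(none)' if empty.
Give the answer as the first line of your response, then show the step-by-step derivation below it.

1-5(w=1) 3-5(w=4)

step 1: add edge 3-5 (w=4); MST = {3-5(w=4)}
step 2: add edge 1-5 (w=1); MST = {1-5(w=1) 3-5(w=4)}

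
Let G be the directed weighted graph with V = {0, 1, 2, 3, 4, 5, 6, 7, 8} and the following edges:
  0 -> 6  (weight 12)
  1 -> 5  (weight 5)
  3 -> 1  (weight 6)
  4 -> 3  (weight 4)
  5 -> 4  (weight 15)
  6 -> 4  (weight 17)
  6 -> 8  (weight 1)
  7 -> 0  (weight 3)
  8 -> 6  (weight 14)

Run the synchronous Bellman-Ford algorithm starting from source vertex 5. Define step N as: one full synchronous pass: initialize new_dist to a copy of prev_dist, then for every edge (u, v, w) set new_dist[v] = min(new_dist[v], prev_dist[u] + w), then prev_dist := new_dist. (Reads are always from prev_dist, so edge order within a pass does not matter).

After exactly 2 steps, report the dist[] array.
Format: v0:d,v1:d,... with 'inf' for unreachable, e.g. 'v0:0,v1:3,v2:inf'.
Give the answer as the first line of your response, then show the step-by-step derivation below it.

v0:inf,v1:inf,v2:inf,v3:19,v4:15,v5:0,v6:inf,v7:inf,v8:inf

step 1: dist = v0:inf,v1:inf,v2:inf,v3:inf,v4:15,v5:0,v6:inf,v7:inf,v8:inf
step 2: dist = v0:inf,v1:inf,v2:inf,v3:19,v4:15,v5:0,v6:inf,v7:inf,v8:inf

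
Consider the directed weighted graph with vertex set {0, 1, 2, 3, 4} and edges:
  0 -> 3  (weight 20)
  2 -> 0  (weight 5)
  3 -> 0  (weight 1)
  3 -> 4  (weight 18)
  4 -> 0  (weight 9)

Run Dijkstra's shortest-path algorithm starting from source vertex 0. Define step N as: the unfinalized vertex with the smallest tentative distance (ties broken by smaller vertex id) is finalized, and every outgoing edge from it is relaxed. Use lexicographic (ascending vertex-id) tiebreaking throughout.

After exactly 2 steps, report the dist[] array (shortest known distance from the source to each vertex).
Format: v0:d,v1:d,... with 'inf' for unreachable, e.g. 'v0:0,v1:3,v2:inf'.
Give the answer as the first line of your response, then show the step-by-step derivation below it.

v0:0,v1:inf,v2:inf,v3:20,v4:38

step 1: dist = v0:0,v1:inf,v2:inf,v3:20,v4:inf
step 2: dist = v0:0,v1:inf,v2:inf,v3:20,v4:38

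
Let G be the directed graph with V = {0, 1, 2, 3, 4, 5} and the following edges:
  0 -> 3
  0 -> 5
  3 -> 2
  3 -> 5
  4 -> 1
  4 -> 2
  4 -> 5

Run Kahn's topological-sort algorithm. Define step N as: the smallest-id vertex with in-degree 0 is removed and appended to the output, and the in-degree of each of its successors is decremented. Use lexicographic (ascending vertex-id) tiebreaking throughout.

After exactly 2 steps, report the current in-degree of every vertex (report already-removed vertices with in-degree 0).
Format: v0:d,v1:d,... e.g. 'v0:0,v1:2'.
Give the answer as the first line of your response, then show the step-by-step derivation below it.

v0:0,v1:1,v2:1,v3:0,v4:0,v5:1

step 1: output 0; order=[0]; indeg=(0,1,2,0,0,2)
step 2: output 3; order=[0,3]; indeg=(0,1,1,0,0,1)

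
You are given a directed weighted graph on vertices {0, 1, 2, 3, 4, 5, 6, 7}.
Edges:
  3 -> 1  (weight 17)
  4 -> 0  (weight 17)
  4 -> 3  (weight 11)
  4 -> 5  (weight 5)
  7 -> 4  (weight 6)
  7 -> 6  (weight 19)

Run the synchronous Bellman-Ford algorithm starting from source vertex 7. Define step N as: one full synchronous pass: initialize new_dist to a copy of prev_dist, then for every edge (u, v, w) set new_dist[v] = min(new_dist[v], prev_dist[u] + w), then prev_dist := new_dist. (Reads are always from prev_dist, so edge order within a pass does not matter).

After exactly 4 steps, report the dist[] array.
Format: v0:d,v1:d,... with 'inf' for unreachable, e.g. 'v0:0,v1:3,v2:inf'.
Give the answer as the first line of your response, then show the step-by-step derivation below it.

v0:23,v1:34,v2:inf,v3:17,v4:6,v5:11,v6:19,v7:0

step 1: dist = v0:inf,v1:inf,v2:inf,v3:inf,v4:6,v5:inf,v6:19,v7:0
step 2: dist = v0:23,v1:inf,v2:inf,v3:17,v4:6,v5:11,v6:19,v7:0
step 3: dist = v0:23,v1:34,v2:inf,v3:17,v4:6,v5:11,v6:19,v7:0
step 4: dist = v0:23,v1:34,v2:inf,v3:17,v4:6,v5:11,v6:19,v7:0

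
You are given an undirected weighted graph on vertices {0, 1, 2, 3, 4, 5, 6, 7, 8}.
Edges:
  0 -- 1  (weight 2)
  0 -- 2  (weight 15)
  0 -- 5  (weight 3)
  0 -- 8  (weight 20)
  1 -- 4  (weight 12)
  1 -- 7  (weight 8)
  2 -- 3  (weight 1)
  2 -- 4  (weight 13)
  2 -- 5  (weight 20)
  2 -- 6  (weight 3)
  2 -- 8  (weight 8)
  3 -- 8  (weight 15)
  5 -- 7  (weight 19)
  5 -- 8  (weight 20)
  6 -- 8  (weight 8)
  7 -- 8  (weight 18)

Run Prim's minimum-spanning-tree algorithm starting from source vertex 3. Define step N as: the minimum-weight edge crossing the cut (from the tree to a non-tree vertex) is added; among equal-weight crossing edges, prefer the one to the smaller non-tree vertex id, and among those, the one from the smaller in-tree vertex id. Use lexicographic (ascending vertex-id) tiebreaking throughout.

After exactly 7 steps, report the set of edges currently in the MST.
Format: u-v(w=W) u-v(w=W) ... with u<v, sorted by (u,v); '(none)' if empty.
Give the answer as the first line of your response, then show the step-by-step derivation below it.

0-1(w=2) 0-5(w=3) 1-4(w=12) 2-3(w=1) 2-4(w=13) 2-6(w=3) 2-8(w=8)

step 1: add edge 2-3 (w=1); MST = {2-3(w=1)}
step 2: add edge 2-6 (w=3); MST = {2-3(w=1) 2-6(w=3)}
step 3: add edge 2-8 (w=8); MST = {2-3(w=1) 2-6(w=3) 2-8(w=8)}
step 4: add edge 2-4 (w=13); MST = {2-3(w=1) 2-4(w=13) 2-6(w=3) 2-8(w=8)}
step 5: add edge 1-4 (w=12); MST = {1-4(w=12) 2-3(w=1) 2-4(w=13) 2-6(w=3) 2-8(w=8)}
step 6: add edge 0-1 (w=2); MST = {0-1(w=2) 1-4(w=12) 2-3(w=1) 2-4(w=13) 2-6(w=3) 2-8(w=8)}
step 7: add edge 0-5 (w=3); MST = {0-1(w=2) 0-5(w=3) 1-4(w=12) 2-3(w=1) 2-4(w=13) 2-6(w=3) 2-8(w=8)}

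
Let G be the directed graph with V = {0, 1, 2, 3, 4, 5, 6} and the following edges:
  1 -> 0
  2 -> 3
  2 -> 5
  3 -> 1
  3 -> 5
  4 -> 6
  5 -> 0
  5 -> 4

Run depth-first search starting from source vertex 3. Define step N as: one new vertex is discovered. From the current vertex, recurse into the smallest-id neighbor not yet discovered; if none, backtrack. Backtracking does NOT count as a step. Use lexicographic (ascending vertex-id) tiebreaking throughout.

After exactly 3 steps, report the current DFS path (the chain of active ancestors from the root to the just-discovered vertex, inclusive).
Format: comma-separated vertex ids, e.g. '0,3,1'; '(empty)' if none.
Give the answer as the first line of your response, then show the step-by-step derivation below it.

3,1,0

step 1: discover 3; path=3; order=3
step 2: discover 1; path=3>1; order=3,1
step 3: discover 0; path=3>1>0; order=3,1,0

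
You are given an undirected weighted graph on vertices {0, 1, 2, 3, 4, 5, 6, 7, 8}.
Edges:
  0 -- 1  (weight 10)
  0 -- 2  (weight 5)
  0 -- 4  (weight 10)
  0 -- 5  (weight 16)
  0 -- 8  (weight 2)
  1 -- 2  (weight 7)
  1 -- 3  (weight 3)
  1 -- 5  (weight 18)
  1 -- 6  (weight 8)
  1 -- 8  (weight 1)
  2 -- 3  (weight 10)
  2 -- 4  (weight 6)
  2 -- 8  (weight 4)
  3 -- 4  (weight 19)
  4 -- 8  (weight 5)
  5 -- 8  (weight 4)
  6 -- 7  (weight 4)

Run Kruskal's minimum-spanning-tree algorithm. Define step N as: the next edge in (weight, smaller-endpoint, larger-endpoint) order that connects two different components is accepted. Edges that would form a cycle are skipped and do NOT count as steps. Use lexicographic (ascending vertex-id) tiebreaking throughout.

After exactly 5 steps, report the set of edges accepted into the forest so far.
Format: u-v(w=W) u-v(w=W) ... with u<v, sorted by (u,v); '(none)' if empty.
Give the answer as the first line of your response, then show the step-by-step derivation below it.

0-8(w=2) 1-3(w=3) 1-8(w=1) 2-8(w=4) 5-8(w=4)

step 1: add edge 1-8 (w=1); MST = {1-8(w=1)}
step 2: add edge 0-8 (w=2); MST = {0-8(w=2) 1-8(w=1)}
step 3: add edge 1-3 (w=3); MST = {0-8(w=2) 1-3(w=3) 1-8(w=1)}
step 4: add edge 2-8 (w=4); MST = {0-8(w=2) 1-3(w=3) 1-8(w=1) 2-8(w=4)}
step 5: add edge 5-8 (w=4); MST = {0-8(w=2) 1-3(w=3) 1-8(w=1) 2-8(w=4) 5-8(w=4)}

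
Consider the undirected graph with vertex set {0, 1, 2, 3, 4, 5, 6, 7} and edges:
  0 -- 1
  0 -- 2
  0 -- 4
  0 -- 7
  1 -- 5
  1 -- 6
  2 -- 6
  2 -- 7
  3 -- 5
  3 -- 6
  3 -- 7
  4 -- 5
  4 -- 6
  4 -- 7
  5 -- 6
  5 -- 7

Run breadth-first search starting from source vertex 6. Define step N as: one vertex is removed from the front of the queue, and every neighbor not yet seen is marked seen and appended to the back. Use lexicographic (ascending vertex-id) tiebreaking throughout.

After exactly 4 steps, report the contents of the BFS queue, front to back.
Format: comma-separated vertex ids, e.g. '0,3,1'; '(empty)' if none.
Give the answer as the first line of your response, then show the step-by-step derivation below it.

4,5,0,7

step 1: dequeue 6; queue=[1,2,3,4,5]; order=6
step 2: dequeue 1; queue=[2,3,4,5,0]; order=6,1
step 3: dequeue 2; queue=[3,4,5,0,7]; order=6,1,2
step 4: dequeue 3; queue=[4,5,0,7]; order=6,1,2,3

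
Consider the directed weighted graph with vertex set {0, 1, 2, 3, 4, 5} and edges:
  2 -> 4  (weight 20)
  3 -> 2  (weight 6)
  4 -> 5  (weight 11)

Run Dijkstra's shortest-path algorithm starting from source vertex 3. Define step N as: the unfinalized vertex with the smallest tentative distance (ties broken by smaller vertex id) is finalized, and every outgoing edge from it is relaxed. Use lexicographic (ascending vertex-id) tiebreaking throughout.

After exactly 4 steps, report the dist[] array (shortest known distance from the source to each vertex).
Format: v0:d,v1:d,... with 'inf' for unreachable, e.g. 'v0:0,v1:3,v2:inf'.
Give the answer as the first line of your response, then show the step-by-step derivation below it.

v0:inf,v1:inf,v2:6,v3:0,v4:26,v5:37

step 1: dist = v0:inf,v1:inf,v2:6,v3:0,v4:inf,v5:inf
step 2: dist = v0:inf,v1:inf,v2:6,v3:0,v4:26,v5:inf
step 3: dist = v0:inf,v1:inf,v2:6,v3:0,v4:26,v5:37
step 4: dist = v0:inf,v1:inf,v2:6,v3:0,v4:26,v5:37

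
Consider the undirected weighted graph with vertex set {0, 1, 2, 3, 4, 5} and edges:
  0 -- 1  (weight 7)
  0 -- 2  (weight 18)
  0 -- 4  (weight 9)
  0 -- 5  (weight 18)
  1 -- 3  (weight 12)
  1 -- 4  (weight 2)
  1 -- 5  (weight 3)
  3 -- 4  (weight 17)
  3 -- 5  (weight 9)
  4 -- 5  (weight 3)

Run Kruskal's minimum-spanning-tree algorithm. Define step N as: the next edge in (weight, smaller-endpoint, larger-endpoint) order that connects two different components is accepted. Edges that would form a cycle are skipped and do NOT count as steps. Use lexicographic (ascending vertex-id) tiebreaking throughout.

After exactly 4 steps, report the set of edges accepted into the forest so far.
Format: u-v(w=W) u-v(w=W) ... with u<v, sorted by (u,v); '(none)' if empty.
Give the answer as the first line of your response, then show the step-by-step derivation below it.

0-1(w=7) 1-4(w=2) 1-5(w=3) 3-5(w=9)

step 1: add edge 1-4 (w=2); MST = {1-4(w=2)}
step 2: add edge 1-5 (w=3); MST = {1-4(w=2) 1-5(w=3)}
step 3: add edge 0-1 (w=7); MST = {0-1(w=7) 1-4(w=2) 1-5(w=3)}
step 4: add edge 3-5 (w=9); MST = {0-1(w=7) 1-4(w=2) 1-5(w=3) 3-5(w=9)}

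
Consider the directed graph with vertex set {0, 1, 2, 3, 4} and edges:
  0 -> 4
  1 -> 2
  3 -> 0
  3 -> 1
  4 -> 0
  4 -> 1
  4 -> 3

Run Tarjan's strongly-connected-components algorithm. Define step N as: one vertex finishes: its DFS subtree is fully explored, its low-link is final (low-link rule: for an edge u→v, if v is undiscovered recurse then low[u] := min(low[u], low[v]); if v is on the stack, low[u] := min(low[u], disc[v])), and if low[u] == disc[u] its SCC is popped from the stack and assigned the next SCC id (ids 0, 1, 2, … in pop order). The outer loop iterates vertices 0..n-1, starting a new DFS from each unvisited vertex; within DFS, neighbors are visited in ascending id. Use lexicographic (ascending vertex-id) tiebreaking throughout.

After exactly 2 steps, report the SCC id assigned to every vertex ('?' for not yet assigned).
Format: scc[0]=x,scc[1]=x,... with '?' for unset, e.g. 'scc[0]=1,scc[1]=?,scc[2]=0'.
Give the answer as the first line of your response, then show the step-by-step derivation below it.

scc[0]=?,scc[1]=1,scc[2]=0,scc[3]=?,scc[4]=?

step 1: low=(low[0]=0,low[1]=2,low[2]=3,low[3]=?,low[4]=0); scc=(scc[0]=?,scc[1]=?,scc[2]=0,scc[3]=?,scc[4]=?)
step 2: low=(low[0]=0,low[1]=2,low[2]=3,low[3]=?,low[4]=0); scc=(scc[0]=?,scc[1]=1,scc[2]=0,scc[3]=?,scc[4]=?)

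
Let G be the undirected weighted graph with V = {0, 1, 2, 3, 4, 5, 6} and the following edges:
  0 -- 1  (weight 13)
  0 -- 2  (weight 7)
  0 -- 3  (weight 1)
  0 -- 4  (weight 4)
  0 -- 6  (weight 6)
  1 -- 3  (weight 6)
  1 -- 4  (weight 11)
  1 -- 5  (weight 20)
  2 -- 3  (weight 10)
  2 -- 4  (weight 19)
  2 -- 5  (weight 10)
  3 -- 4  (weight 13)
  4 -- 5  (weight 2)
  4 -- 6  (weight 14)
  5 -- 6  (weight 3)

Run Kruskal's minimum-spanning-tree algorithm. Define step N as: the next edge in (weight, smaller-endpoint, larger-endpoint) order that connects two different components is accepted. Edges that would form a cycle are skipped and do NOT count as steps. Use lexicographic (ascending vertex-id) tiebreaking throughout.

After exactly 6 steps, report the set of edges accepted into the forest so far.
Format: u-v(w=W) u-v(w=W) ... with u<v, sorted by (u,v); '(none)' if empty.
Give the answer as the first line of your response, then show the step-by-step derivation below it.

0-2(w=7) 0-3(w=1) 0-4(w=4) 1-3(w=6) 4-5(w=2) 5-6(w=3)

step 1: add edge 0-3 (w=1); MST = {0-3(w=1)}
step 2: add edge 4-5 (w=2); MST = {0-3(w=1) 4-5(w=2)}
step 3: add edge 5-6 (w=3); MST = {0-3(w=1) 4-5(w=2) 5-6(w=3)}
step 4: add edge 0-4 (w=4); MST = {0-3(w=1) 0-4(w=4) 4-5(w=2) 5-6(w=3)}
step 5: add edge 1-3 (w=6); MST = {0-3(w=1) 0-4(w=4) 1-3(w=6) 4-5(w=2) 5-6(w=3)}
step 6: add edge 0-2 (w=7); MST = {0-2(w=7) 0-3(w=1) 0-4(w=4) 1-3(w=6) 4-5(w=2) 5-6(w=3)}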